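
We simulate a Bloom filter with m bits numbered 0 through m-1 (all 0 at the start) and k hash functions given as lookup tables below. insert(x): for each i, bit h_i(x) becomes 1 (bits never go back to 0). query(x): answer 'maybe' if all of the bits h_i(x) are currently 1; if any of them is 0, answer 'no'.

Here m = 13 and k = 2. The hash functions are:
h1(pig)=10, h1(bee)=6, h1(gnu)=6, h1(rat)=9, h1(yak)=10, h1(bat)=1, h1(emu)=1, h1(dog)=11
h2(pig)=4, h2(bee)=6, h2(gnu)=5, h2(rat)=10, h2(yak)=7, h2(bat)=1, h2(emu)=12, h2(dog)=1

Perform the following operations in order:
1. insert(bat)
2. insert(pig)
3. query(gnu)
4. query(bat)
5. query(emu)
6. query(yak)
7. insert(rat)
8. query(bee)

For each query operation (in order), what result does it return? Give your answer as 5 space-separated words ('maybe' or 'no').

Answer: no maybe no no no

Derivation:
Start: bits=0000000000000
Op 1: insert bat -> sets bits 1 -> bits=0100000000000
Op 2: insert pig -> sets bits 4 10 -> bits=0100100000100
Op 3: query gnu -> checks bit5=0, bit6=0 (has a 0) -> no
Op 4: query bat -> checks bit1=1 (all 1) -> maybe
Op 5: query emu -> checks bit1=1, bit12=0 (has a 0) -> no
Op 6: query yak -> checks bit7=0, bit10=1 (has a 0) -> no
Op 7: insert rat -> sets bits 9 10 -> bits=0100100001100
Op 8: query bee -> checks bit6=0 (has a 0) -> no
Query results in order: no maybe no no no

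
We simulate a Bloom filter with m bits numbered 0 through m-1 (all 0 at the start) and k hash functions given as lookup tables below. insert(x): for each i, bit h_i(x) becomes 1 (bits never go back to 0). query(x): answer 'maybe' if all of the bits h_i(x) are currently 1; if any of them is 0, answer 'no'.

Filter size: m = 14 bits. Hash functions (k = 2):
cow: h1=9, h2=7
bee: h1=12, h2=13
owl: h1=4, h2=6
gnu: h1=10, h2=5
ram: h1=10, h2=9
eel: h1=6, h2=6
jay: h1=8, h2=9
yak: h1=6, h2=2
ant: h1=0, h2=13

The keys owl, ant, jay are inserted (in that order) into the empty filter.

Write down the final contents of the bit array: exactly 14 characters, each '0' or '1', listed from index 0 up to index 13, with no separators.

Start: bits=00000000000000
After insert 'owl': sets bits 4 6 -> bits=00001010000000
After insert 'ant': sets bits 0 13 -> bits=10001010000001
After insert 'jay': sets bits 8 9 -> bits=10001010110001

Answer: 10001010110001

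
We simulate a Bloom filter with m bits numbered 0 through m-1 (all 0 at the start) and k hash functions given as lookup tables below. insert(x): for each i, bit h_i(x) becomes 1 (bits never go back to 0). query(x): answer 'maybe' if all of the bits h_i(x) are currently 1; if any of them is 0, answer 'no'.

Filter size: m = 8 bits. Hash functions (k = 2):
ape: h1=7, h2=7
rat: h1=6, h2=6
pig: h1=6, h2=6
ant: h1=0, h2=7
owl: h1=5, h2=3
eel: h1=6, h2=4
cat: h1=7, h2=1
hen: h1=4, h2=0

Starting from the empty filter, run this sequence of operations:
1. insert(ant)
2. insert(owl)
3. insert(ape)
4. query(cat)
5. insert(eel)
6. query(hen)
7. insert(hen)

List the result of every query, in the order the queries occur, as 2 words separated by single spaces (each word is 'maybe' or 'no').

Start: bits=00000000
Op 1: insert ant -> sets bits 0 7 -> bits=10000001
Op 2: insert owl -> sets bits 3 5 -> bits=10010101
Op 3: insert ape -> sets bits 7 -> bits=10010101
Op 4: query cat -> checks bit1=0, bit7=1 (has a 0) -> no
Op 5: insert eel -> sets bits 4 6 -> bits=10011111
Op 6: query hen -> checks bit0=1, bit4=1 (all 1) -> maybe
Op 7: insert hen -> sets bits 0 4 -> bits=10011111
Query results in order: no maybe

Answer: no maybe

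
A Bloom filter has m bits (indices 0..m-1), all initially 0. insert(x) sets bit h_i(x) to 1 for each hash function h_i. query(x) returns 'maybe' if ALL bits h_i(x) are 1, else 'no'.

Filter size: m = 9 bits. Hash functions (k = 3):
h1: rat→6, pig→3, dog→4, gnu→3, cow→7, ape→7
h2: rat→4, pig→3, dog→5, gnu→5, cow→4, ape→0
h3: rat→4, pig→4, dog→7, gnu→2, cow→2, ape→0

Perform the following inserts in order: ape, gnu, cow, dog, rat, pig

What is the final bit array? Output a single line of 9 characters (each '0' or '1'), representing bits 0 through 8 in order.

Start: bits=000000000
After insert 'ape': sets bits 0 7 -> bits=100000010
After insert 'gnu': sets bits 2 3 5 -> bits=101101010
After insert 'cow': sets bits 2 4 7 -> bits=101111010
After insert 'dog': sets bits 4 5 7 -> bits=101111010
After insert 'rat': sets bits 4 6 -> bits=101111110
After insert 'pig': sets bits 3 4 -> bits=101111110

Answer: 101111110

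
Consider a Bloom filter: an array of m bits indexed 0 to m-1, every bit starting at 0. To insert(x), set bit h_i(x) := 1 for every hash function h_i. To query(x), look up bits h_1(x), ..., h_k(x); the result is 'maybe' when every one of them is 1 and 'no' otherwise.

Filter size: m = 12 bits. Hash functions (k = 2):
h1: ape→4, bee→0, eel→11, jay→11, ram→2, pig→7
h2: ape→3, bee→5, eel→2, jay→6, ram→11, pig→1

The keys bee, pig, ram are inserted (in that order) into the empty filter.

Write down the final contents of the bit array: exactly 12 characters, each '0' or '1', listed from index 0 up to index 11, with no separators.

Answer: 111001010001

Derivation:
Start: bits=000000000000
After insert 'bee': sets bits 0 5 -> bits=100001000000
After insert 'pig': sets bits 1 7 -> bits=110001010000
After insert 'ram': sets bits 2 11 -> bits=111001010001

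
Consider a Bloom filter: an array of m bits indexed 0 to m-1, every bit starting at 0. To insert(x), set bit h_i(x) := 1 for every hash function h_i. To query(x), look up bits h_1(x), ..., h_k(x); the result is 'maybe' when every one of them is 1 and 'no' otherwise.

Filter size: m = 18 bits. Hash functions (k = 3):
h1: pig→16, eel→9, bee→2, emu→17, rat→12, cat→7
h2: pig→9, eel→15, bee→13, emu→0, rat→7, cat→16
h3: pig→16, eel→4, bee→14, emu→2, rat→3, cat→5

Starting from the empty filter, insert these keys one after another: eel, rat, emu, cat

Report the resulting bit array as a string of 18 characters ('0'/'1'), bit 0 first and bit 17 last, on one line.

Answer: 101111010100100111

Derivation:
Start: bits=000000000000000000
After insert 'eel': sets bits 4 9 15 -> bits=000010000100000100
After insert 'rat': sets bits 3 7 12 -> bits=000110010100100100
After insert 'emu': sets bits 0 2 17 -> bits=101110010100100101
After insert 'cat': sets bits 5 7 16 -> bits=101111010100100111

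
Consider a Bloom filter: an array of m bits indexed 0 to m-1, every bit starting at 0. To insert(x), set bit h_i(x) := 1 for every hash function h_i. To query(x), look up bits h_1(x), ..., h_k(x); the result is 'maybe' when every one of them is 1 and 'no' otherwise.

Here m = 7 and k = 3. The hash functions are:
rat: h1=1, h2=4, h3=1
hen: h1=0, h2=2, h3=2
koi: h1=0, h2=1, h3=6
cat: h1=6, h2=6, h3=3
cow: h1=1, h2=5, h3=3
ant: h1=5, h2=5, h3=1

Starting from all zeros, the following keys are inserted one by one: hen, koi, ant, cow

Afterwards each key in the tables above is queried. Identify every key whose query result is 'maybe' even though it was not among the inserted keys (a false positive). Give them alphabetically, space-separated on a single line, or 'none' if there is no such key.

Start: bits=0000000
After insert 'hen': sets bits 0 2 -> bits=1010000
After insert 'koi': sets bits 0 1 6 -> bits=1110001
After insert 'ant': sets bits 1 5 -> bits=1110011
After insert 'cow': sets bits 1 3 5 -> bits=1111011
Not inserted: cat rat — query each against bits=1111011:
query cat: checks bit3=1, bit6=1 (all 1) -> maybe => FALSE POSITIVE
query rat: checks bit1=1, bit4=0 (has a 0) -> no => not a false positive
False positives (alphabetical): cat

Answer: cat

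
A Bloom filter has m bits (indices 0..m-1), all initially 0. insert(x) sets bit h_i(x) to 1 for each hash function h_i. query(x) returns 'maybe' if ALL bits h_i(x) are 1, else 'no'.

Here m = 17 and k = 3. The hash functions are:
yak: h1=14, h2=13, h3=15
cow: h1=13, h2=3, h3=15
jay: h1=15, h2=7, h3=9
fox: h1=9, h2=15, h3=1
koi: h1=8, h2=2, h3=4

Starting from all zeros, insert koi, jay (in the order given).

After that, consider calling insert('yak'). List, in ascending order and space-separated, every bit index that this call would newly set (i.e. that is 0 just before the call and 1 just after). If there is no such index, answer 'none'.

Answer: 13 14

Derivation:
Start: bits=00000000000000000
After insert 'koi': sets bits 2 4 8 -> bits=00101000100000000
After insert 'jay': sets bits 7 9 15 -> bits=00101001110000010
insert 'yak' would touch bits 13 14 15; currently bit13=0, bit14=0, bit15=1
Bits that are 0 among those (would change 0->1): 13 14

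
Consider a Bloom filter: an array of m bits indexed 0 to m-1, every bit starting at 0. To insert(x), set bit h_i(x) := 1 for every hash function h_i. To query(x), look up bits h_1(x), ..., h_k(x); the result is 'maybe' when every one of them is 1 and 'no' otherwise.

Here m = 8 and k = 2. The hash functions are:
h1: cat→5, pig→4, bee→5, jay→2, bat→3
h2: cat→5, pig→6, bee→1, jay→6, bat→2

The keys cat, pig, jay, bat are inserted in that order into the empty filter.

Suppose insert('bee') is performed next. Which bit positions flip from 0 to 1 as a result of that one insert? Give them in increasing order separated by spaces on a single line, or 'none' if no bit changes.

Answer: 1

Derivation:
Start: bits=00000000
After insert 'cat': sets bits 5 -> bits=00000100
After insert 'pig': sets bits 4 6 -> bits=00001110
After insert 'jay': sets bits 2 6 -> bits=00101110
After insert 'bat': sets bits 2 3 -> bits=00111110
insert 'bee' would touch bits 1 5; currently bit1=0, bit5=1
Bits that are 0 among those (would change 0->1): 1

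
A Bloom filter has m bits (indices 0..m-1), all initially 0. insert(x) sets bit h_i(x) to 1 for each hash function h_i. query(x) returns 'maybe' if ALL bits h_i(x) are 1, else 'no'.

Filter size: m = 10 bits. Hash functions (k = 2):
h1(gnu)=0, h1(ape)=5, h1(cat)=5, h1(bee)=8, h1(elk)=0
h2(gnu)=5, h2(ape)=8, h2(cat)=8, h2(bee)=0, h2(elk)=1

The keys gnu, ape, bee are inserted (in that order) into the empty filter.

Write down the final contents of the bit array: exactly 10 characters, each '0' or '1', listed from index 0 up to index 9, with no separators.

Start: bits=0000000000
After insert 'gnu': sets bits 0 5 -> bits=1000010000
After insert 'ape': sets bits 5 8 -> bits=1000010010
After insert 'bee': sets bits 0 8 -> bits=1000010010

Answer: 1000010010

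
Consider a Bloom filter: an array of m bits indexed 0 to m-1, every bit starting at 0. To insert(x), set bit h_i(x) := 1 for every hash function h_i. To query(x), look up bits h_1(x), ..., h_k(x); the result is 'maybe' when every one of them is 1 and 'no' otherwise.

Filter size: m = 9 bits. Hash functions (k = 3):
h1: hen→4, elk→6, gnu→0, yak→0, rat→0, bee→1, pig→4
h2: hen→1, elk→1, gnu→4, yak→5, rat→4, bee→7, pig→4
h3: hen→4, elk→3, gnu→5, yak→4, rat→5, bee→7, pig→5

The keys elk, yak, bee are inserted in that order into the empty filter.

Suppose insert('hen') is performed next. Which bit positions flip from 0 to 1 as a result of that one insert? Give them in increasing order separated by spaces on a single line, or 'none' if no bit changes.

Start: bits=000000000
After insert 'elk': sets bits 1 3 6 -> bits=010100100
After insert 'yak': sets bits 0 4 5 -> bits=110111100
After insert 'bee': sets bits 1 7 -> bits=110111110
insert 'hen' would touch bits 1 4; currently bit1=1, bit4=1
Bits that are 0 among those (would change 0->1): none

Answer: none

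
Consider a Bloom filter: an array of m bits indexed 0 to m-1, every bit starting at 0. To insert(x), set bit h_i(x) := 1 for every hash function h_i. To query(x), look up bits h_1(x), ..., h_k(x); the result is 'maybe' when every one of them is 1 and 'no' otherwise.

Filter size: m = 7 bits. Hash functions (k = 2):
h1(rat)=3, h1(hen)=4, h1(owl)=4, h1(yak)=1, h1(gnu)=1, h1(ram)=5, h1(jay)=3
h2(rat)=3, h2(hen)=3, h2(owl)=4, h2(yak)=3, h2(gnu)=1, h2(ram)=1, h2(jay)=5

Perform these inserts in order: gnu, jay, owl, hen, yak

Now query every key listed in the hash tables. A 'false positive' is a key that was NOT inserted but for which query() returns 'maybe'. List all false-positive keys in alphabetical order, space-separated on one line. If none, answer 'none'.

Answer: ram rat

Derivation:
Start: bits=0000000
After insert 'gnu': sets bits 1 -> bits=0100000
After insert 'jay': sets bits 3 5 -> bits=0101010
After insert 'owl': sets bits 4 -> bits=0101110
After insert 'hen': sets bits 3 4 -> bits=0101110
After insert 'yak': sets bits 1 3 -> bits=0101110
Not inserted: ram rat — query each against bits=0101110:
query ram: checks bit1=1, bit5=1 (all 1) -> maybe => FALSE POSITIVE
query rat: checks bit3=1 (all 1) -> maybe => FALSE POSITIVE
False positives (alphabetical): ram rat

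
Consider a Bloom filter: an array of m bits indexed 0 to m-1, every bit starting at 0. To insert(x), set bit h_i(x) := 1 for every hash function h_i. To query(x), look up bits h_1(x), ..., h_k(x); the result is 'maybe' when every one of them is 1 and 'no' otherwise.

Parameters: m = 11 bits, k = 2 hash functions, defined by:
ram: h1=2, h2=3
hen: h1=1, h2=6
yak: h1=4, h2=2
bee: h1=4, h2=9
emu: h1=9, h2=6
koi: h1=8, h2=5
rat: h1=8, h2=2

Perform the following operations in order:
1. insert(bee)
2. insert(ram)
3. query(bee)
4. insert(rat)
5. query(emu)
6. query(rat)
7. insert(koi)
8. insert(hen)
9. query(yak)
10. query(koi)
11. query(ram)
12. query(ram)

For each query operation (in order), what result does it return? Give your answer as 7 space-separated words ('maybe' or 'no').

Answer: maybe no maybe maybe maybe maybe maybe

Derivation:
Start: bits=00000000000
Op 1: insert bee -> sets bits 4 9 -> bits=00001000010
Op 2: insert ram -> sets bits 2 3 -> bits=00111000010
Op 3: query bee -> checks bit4=1, bit9=1 (all 1) -> maybe
Op 4: insert rat -> sets bits 2 8 -> bits=00111000110
Op 5: query emu -> checks bit6=0, bit9=1 (has a 0) -> no
Op 6: query rat -> checks bit2=1, bit8=1 (all 1) -> maybe
Op 7: insert koi -> sets bits 5 8 -> bits=00111100110
Op 8: insert hen -> sets bits 1 6 -> bits=01111110110
Op 9: query yak -> checks bit2=1, bit4=1 (all 1) -> maybe
Op 10: query koi -> checks bit5=1, bit8=1 (all 1) -> maybe
Op 11: query ram -> checks bit2=1, bit3=1 (all 1) -> maybe
Op 12: query ram -> checks bit2=1, bit3=1 (all 1) -> maybe
Query results in order: maybe no maybe maybe maybe maybe maybe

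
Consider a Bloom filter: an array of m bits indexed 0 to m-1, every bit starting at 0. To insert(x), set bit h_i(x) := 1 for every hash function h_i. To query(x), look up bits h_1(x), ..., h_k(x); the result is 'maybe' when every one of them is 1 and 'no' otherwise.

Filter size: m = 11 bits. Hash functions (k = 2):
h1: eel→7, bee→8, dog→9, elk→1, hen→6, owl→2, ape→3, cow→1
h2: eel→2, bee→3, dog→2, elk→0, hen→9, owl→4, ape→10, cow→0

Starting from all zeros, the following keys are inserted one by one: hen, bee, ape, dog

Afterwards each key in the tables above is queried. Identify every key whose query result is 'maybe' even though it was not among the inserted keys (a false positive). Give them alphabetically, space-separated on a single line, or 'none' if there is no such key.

Start: bits=00000000000
After insert 'hen': sets bits 6 9 -> bits=00000010010
After insert 'bee': sets bits 3 8 -> bits=00010010110
After insert 'ape': sets bits 3 10 -> bits=00010010111
After insert 'dog': sets bits 2 9 -> bits=00110010111
Not inserted: cow eel elk owl — query each against bits=00110010111:
query cow: checks bit0=0, bit1=0 (has a 0) -> no => not a false positive
query eel: checks bit2=1, bit7=0 (has a 0) -> no => not a false positive
query elk: checks bit0=0, bit1=0 (has a 0) -> no => not a false positive
query owl: checks bit2=1, bit4=0 (has a 0) -> no => not a false positive
False positives (alphabetical): none

Answer: none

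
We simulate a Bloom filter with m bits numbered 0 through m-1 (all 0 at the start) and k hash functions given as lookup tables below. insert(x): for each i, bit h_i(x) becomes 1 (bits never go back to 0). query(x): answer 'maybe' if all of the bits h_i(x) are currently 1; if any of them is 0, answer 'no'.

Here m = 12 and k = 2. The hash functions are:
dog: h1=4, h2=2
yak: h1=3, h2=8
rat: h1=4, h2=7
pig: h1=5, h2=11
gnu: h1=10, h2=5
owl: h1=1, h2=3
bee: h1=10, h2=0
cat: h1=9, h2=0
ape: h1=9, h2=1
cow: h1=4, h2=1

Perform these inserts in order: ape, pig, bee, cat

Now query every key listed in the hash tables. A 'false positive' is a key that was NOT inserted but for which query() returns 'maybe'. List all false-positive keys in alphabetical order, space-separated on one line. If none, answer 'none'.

Answer: gnu

Derivation:
Start: bits=000000000000
After insert 'ape': sets bits 1 9 -> bits=010000000100
After insert 'pig': sets bits 5 11 -> bits=010001000101
After insert 'bee': sets bits 0 10 -> bits=110001000111
After insert 'cat': sets bits 0 9 -> bits=110001000111
Not inserted: cow dog gnu owl rat yak — query each against bits=110001000111:
query cow: checks bit1=1, bit4=0 (has a 0) -> no => not a false positive
query dog: checks bit2=0, bit4=0 (has a 0) -> no => not a false positive
query gnu: checks bit5=1, bit10=1 (all 1) -> maybe => FALSE POSITIVE
query owl: checks bit1=1, bit3=0 (has a 0) -> no => not a false positive
query rat: checks bit4=0, bit7=0 (has a 0) -> no => not a false positive
query yak: checks bit3=0, bit8=0 (has a 0) -> no => not a false positive
False positives (alphabetical): gnu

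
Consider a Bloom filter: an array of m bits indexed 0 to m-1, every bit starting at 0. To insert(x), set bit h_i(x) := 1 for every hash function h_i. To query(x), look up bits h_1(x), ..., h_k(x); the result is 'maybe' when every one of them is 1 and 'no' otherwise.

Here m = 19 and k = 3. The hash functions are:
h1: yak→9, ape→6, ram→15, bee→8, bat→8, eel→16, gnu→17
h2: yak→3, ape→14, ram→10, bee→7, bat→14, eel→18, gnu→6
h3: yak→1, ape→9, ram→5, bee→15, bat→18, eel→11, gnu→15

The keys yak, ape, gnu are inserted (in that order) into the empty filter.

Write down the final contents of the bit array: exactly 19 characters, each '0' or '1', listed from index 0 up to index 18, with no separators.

Start: bits=0000000000000000000
After insert 'yak': sets bits 1 3 9 -> bits=0101000001000000000
After insert 'ape': sets bits 6 9 14 -> bits=0101001001000010000
After insert 'gnu': sets bits 6 15 17 -> bits=0101001001000011010

Answer: 0101001001000011010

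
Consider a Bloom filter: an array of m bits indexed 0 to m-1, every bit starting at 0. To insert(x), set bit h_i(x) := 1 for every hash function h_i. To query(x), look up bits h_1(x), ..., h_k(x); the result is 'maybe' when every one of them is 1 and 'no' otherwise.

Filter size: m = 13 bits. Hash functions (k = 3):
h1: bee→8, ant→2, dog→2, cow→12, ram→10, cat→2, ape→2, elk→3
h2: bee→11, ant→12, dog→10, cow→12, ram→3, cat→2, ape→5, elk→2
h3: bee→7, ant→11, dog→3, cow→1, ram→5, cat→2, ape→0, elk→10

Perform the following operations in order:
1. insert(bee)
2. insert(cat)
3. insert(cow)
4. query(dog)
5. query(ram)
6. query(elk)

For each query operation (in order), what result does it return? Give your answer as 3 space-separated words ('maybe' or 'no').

Start: bits=0000000000000
Op 1: insert bee -> sets bits 7 8 11 -> bits=0000000110010
Op 2: insert cat -> sets bits 2 -> bits=0010000110010
Op 3: insert cow -> sets bits 1 12 -> bits=0110000110011
Op 4: query dog -> checks bit2=1, bit3=0, bit10=0 (has a 0) -> no
Op 5: query ram -> checks bit3=0, bit5=0, bit10=0 (has a 0) -> no
Op 6: query elk -> checks bit2=1, bit3=0, bit10=0 (has a 0) -> no
Query results in order: no no no

Answer: no no no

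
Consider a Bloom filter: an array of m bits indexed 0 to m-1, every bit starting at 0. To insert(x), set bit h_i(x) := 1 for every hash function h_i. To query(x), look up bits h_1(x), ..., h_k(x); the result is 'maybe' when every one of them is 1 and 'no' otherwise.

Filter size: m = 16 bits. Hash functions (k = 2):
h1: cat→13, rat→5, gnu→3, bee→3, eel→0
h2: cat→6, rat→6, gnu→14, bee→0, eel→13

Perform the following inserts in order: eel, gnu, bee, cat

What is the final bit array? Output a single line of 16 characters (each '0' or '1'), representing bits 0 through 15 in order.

Answer: 1001001000000110

Derivation:
Start: bits=0000000000000000
After insert 'eel': sets bits 0 13 -> bits=1000000000000100
After insert 'gnu': sets bits 3 14 -> bits=1001000000000110
After insert 'bee': sets bits 0 3 -> bits=1001000000000110
After insert 'cat': sets bits 6 13 -> bits=1001001000000110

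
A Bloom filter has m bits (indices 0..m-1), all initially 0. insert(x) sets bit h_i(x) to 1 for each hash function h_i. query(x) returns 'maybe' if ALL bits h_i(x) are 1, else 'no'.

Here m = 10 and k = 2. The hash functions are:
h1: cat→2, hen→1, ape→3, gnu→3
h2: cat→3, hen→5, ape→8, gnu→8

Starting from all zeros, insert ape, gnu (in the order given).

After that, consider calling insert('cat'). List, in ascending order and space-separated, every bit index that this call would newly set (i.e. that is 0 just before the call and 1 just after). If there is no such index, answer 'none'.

Start: bits=0000000000
After insert 'ape': sets bits 3 8 -> bits=0001000010
After insert 'gnu': sets bits 3 8 -> bits=0001000010
insert 'cat' would touch bits 2 3; currently bit2=0, bit3=1
Bits that are 0 among those (would change 0->1): 2

Answer: 2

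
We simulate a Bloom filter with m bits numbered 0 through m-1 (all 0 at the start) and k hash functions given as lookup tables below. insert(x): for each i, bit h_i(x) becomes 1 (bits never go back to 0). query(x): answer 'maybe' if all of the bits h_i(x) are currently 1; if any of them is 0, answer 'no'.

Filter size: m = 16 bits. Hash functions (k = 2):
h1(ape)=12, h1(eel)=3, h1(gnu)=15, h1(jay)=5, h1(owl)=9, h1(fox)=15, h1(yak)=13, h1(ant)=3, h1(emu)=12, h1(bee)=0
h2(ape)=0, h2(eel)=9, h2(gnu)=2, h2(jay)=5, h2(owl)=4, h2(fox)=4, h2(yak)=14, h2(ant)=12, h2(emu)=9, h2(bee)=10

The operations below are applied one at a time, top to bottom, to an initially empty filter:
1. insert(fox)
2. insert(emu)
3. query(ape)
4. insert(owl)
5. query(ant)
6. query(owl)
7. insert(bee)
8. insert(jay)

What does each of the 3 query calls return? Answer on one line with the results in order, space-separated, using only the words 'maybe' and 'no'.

Start: bits=0000000000000000
Op 1: insert fox -> sets bits 4 15 -> bits=0000100000000001
Op 2: insert emu -> sets bits 9 12 -> bits=0000100001001001
Op 3: query ape -> checks bit0=0, bit12=1 (has a 0) -> no
Op 4: insert owl -> sets bits 4 9 -> bits=0000100001001001
Op 5: query ant -> checks bit3=0, bit12=1 (has a 0) -> no
Op 6: query owl -> checks bit4=1, bit9=1 (all 1) -> maybe
Op 7: insert bee -> sets bits 0 10 -> bits=1000100001101001
Op 8: insert jay -> sets bits 5 -> bits=1000110001101001
Query results in order: no no maybe

Answer: no no maybe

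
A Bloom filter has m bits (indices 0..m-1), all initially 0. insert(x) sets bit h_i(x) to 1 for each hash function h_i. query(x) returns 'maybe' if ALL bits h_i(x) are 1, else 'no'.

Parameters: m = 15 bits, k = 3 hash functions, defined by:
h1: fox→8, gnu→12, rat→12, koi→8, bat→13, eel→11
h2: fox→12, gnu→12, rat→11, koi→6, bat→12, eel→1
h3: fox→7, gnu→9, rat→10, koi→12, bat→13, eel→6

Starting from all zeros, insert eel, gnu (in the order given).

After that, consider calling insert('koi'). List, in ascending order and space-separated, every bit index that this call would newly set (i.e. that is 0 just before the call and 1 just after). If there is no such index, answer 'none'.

Answer: 8

Derivation:
Start: bits=000000000000000
After insert 'eel': sets bits 1 6 11 -> bits=010000100001000
After insert 'gnu': sets bits 9 12 -> bits=010000100101100
insert 'koi' would touch bits 6 8 12; currently bit6=1, bit8=0, bit12=1
Bits that are 0 among those (would change 0->1): 8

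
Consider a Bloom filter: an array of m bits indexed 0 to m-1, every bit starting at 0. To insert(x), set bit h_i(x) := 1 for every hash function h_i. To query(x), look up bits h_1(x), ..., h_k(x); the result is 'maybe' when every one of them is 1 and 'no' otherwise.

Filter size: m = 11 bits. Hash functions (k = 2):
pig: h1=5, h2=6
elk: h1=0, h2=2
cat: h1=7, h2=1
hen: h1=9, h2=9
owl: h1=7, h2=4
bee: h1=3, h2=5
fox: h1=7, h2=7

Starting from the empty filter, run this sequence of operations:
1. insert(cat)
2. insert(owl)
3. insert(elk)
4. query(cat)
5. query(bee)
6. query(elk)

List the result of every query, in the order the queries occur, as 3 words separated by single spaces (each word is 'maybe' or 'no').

Answer: maybe no maybe

Derivation:
Start: bits=00000000000
Op 1: insert cat -> sets bits 1 7 -> bits=01000001000
Op 2: insert owl -> sets bits 4 7 -> bits=01001001000
Op 3: insert elk -> sets bits 0 2 -> bits=11101001000
Op 4: query cat -> checks bit1=1, bit7=1 (all 1) -> maybe
Op 5: query bee -> checks bit3=0, bit5=0 (has a 0) -> no
Op 6: query elk -> checks bit0=1, bit2=1 (all 1) -> maybe
Query results in order: maybe no maybe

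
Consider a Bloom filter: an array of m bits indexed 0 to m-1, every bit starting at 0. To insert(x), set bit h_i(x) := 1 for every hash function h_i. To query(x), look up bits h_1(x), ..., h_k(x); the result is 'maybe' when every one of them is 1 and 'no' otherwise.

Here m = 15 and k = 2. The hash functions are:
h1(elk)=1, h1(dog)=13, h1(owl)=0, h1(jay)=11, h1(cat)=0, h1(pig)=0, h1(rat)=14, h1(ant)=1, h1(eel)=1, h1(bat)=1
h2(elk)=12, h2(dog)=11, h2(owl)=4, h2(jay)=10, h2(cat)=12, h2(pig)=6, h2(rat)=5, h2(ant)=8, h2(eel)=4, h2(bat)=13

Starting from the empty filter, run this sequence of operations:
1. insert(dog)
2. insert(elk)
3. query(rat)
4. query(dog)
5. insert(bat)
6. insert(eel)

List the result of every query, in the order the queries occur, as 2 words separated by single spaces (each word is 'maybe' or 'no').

Answer: no maybe

Derivation:
Start: bits=000000000000000
Op 1: insert dog -> sets bits 11 13 -> bits=000000000001010
Op 2: insert elk -> sets bits 1 12 -> bits=010000000001110
Op 3: query rat -> checks bit5=0, bit14=0 (has a 0) -> no
Op 4: query dog -> checks bit11=1, bit13=1 (all 1) -> maybe
Op 5: insert bat -> sets bits 1 13 -> bits=010000000001110
Op 6: insert eel -> sets bits 1 4 -> bits=010010000001110
Query results in order: no maybe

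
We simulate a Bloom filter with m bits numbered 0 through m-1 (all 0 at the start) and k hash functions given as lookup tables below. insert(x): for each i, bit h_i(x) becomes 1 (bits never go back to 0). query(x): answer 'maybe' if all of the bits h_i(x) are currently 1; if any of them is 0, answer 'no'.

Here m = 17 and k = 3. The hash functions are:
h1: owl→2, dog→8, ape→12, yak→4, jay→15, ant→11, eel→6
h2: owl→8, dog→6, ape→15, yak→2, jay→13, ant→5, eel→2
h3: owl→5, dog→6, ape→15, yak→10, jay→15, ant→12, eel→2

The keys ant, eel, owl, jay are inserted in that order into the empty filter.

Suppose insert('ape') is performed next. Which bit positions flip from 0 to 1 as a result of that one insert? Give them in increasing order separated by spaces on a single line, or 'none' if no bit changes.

Start: bits=00000000000000000
After insert 'ant': sets bits 5 11 12 -> bits=00000100000110000
After insert 'eel': sets bits 2 6 -> bits=00100110000110000
After insert 'owl': sets bits 2 5 8 -> bits=00100110100110000
After insert 'jay': sets bits 13 15 -> bits=00100110100111010
insert 'ape' would touch bits 12 15; currently bit12=1, bit15=1
Bits that are 0 among those (would change 0->1): none

Answer: none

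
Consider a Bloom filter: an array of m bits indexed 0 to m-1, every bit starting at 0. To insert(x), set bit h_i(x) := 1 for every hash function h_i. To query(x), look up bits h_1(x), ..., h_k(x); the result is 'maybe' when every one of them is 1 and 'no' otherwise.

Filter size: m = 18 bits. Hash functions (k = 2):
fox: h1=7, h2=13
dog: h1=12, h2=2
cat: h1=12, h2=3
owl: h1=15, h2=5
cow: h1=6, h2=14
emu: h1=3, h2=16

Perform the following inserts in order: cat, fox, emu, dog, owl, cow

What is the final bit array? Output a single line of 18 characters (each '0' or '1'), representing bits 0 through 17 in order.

Start: bits=000000000000000000
After insert 'cat': sets bits 3 12 -> bits=000100000000100000
After insert 'fox': sets bits 7 13 -> bits=000100010000110000
After insert 'emu': sets bits 3 16 -> bits=000100010000110010
After insert 'dog': sets bits 2 12 -> bits=001100010000110010
After insert 'owl': sets bits 5 15 -> bits=001101010000110110
After insert 'cow': sets bits 6 14 -> bits=001101110000111110

Answer: 001101110000111110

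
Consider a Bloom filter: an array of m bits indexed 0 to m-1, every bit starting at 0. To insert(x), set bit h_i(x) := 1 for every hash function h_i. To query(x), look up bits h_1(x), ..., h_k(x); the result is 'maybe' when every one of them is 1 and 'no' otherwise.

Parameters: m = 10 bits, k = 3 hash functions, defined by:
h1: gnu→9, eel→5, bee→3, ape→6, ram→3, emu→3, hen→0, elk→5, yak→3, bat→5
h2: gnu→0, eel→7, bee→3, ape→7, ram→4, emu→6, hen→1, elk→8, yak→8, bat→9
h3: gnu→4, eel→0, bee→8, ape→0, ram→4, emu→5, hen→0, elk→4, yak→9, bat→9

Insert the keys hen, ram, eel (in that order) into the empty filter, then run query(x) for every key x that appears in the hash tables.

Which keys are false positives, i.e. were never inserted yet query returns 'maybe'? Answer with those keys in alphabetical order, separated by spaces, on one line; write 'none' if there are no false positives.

Start: bits=0000000000
After insert 'hen': sets bits 0 1 -> bits=1100000000
After insert 'ram': sets bits 3 4 -> bits=1101100000
After insert 'eel': sets bits 0 5 7 -> bits=1101110100
Not inserted: ape bat bee elk emu gnu yak — query each against bits=1101110100:
query ape: checks bit0=1, bit6=0, bit7=1 (has a 0) -> no => not a false positive
query bat: checks bit5=1, bit9=0 (has a 0) -> no => not a false positive
query bee: checks bit3=1, bit8=0 (has a 0) -> no => not a false positive
query elk: checks bit4=1, bit5=1, bit8=0 (has a 0) -> no => not a false positive
query emu: checks bit3=1, bit5=1, bit6=0 (has a 0) -> no => not a false positive
query gnu: checks bit0=1, bit4=1, bit9=0 (has a 0) -> no => not a false positive
query yak: checks bit3=1, bit8=0, bit9=0 (has a 0) -> no => not a false positive
False positives (alphabetical): none

Answer: none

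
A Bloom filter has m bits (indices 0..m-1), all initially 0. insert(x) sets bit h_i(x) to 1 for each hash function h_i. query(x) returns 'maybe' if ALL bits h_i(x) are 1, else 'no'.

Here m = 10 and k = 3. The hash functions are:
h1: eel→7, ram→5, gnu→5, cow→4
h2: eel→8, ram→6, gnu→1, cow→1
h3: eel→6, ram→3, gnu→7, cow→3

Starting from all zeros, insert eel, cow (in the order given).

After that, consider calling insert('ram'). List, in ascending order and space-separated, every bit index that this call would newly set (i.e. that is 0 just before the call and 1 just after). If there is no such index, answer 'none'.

Start: bits=0000000000
After insert 'eel': sets bits 6 7 8 -> bits=0000001110
After insert 'cow': sets bits 1 3 4 -> bits=0101101110
insert 'ram' would touch bits 3 5 6; currently bit3=1, bit5=0, bit6=1
Bits that are 0 among those (would change 0->1): 5

Answer: 5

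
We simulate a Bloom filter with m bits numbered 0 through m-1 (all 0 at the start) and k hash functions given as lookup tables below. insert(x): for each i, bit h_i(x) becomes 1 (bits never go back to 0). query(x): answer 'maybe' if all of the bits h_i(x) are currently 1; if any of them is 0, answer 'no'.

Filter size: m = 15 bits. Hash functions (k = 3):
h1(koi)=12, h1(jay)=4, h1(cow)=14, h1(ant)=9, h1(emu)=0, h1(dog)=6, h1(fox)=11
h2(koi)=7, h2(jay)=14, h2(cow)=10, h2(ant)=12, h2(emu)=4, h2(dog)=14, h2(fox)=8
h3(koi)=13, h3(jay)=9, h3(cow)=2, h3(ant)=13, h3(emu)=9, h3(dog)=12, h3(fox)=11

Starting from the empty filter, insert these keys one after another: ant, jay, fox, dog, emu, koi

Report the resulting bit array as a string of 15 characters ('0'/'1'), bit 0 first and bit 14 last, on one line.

Answer: 100010111101111

Derivation:
Start: bits=000000000000000
After insert 'ant': sets bits 9 12 13 -> bits=000000000100110
After insert 'jay': sets bits 4 9 14 -> bits=000010000100111
After insert 'fox': sets bits 8 11 -> bits=000010001101111
After insert 'dog': sets bits 6 12 14 -> bits=000010101101111
After insert 'emu': sets bits 0 4 9 -> bits=100010101101111
After insert 'koi': sets bits 7 12 13 -> bits=100010111101111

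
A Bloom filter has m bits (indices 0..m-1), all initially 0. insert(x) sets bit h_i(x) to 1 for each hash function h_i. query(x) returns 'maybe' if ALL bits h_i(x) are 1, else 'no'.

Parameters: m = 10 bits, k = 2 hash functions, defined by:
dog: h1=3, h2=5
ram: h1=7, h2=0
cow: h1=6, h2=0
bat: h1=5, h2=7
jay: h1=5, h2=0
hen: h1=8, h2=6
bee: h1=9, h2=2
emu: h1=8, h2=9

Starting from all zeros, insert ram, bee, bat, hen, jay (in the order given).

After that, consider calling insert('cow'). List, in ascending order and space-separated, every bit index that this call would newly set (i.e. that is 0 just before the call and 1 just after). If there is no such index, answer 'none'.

Start: bits=0000000000
After insert 'ram': sets bits 0 7 -> bits=1000000100
After insert 'bee': sets bits 2 9 -> bits=1010000101
After insert 'bat': sets bits 5 7 -> bits=1010010101
After insert 'hen': sets bits 6 8 -> bits=1010011111
After insert 'jay': sets bits 0 5 -> bits=1010011111
insert 'cow' would touch bits 0 6; currently bit0=1, bit6=1
Bits that are 0 among those (would change 0->1): none

Answer: none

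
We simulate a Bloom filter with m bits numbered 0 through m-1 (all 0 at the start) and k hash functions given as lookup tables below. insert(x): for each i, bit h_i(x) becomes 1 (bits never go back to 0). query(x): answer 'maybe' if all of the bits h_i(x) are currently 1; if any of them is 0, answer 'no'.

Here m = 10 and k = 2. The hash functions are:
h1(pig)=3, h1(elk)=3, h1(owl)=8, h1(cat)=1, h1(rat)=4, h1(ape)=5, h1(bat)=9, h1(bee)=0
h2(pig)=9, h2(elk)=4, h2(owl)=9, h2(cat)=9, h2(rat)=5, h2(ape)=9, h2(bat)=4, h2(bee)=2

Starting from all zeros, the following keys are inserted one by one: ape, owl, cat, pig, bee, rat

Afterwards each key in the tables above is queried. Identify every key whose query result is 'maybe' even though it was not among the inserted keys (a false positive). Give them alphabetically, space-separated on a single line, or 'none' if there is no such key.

Answer: bat elk

Derivation:
Start: bits=0000000000
After insert 'ape': sets bits 5 9 -> bits=0000010001
After insert 'owl': sets bits 8 9 -> bits=0000010011
After insert 'cat': sets bits 1 9 -> bits=0100010011
After insert 'pig': sets bits 3 9 -> bits=0101010011
After insert 'bee': sets bits 0 2 -> bits=1111010011
After insert 'rat': sets bits 4 5 -> bits=1111110011
Not inserted: bat elk — query each against bits=1111110011:
query bat: checks bit4=1, bit9=1 (all 1) -> maybe => FALSE POSITIVE
query elk: checks bit3=1, bit4=1 (all 1) -> maybe => FALSE POSITIVE
False positives (alphabetical): bat elk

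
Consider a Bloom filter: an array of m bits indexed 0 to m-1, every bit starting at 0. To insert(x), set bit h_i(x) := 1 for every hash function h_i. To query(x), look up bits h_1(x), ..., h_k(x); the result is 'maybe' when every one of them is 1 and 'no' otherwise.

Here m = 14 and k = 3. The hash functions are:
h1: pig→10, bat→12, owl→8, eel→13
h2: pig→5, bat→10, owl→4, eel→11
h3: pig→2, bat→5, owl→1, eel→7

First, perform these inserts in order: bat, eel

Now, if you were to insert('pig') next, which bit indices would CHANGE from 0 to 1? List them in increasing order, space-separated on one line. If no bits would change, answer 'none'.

Answer: 2

Derivation:
Start: bits=00000000000000
After insert 'bat': sets bits 5 10 12 -> bits=00000100001010
After insert 'eel': sets bits 7 11 13 -> bits=00000101001111
insert 'pig' would touch bits 2 5 10; currently bit2=0, bit5=1, bit10=1
Bits that are 0 among those (would change 0->1): 2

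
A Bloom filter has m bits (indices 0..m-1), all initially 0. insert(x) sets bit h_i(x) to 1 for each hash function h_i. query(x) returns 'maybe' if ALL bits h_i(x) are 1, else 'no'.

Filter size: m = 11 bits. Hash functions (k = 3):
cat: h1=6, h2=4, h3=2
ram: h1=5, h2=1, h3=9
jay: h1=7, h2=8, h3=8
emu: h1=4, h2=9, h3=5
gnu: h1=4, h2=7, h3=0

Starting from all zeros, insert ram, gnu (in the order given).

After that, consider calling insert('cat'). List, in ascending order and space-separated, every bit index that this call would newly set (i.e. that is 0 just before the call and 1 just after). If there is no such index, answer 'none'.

Answer: 2 6

Derivation:
Start: bits=00000000000
After insert 'ram': sets bits 1 5 9 -> bits=01000100010
After insert 'gnu': sets bits 0 4 7 -> bits=11001101010
insert 'cat' would touch bits 2 4 6; currently bit2=0, bit4=1, bit6=0
Bits that are 0 among those (would change 0->1): 2 6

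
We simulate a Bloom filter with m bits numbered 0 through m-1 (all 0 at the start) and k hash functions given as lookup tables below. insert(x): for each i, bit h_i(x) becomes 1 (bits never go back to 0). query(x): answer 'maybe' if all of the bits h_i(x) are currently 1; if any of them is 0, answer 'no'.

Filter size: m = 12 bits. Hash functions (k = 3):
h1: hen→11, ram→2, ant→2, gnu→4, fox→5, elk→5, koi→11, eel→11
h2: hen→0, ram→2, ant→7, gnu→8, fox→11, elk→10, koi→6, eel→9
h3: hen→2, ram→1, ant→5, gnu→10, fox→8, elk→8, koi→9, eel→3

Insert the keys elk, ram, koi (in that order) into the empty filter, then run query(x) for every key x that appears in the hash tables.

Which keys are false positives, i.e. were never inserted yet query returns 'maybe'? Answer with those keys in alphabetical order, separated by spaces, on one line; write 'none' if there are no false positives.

Start: bits=000000000000
After insert 'elk': sets bits 5 8 10 -> bits=000001001010
After insert 'ram': sets bits 1 2 -> bits=011001001010
After insert 'koi': sets bits 6 9 11 -> bits=011001101111
Not inserted: ant eel fox gnu hen — query each against bits=011001101111:
query ant: checks bit2=1, bit5=1, bit7=0 (has a 0) -> no => not a false positive
query eel: checks bit3=0, bit9=1, bit11=1 (has a 0) -> no => not a false positive
query fox: checks bit5=1, bit8=1, bit11=1 (all 1) -> maybe => FALSE POSITIVE
query gnu: checks bit4=0, bit8=1, bit10=1 (has a 0) -> no => not a false positive
query hen: checks bit0=0, bit2=1, bit11=1 (has a 0) -> no => not a false positive
False positives (alphabetical): fox

Answer: fox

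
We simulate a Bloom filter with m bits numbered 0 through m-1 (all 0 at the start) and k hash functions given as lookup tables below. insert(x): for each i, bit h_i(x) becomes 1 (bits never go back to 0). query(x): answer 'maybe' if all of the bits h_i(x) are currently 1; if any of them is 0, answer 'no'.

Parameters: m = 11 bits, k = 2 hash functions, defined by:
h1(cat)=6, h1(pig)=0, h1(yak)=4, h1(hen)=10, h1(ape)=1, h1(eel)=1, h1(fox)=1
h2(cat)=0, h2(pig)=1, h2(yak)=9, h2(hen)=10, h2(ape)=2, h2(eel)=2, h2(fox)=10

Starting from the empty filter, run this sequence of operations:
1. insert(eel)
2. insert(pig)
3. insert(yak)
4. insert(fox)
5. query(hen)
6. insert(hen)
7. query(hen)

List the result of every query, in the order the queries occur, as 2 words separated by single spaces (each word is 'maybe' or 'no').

Answer: maybe maybe

Derivation:
Start: bits=00000000000
Op 1: insert eel -> sets bits 1 2 -> bits=01100000000
Op 2: insert pig -> sets bits 0 1 -> bits=11100000000
Op 3: insert yak -> sets bits 4 9 -> bits=11101000010
Op 4: insert fox -> sets bits 1 10 -> bits=11101000011
Op 5: query hen -> checks bit10=1 (all 1) -> maybe
Op 6: insert hen -> sets bits 10 -> bits=11101000011
Op 7: query hen -> checks bit10=1 (all 1) -> maybe
Query results in order: maybe maybe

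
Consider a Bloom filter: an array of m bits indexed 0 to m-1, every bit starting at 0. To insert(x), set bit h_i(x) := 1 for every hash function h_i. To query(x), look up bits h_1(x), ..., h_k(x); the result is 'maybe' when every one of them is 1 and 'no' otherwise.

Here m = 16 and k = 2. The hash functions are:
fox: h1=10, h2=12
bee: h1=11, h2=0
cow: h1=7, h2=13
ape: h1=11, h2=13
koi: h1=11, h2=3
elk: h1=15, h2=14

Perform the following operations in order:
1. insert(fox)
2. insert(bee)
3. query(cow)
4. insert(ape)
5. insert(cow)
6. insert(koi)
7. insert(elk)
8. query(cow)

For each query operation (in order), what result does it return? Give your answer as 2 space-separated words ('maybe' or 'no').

Answer: no maybe

Derivation:
Start: bits=0000000000000000
Op 1: insert fox -> sets bits 10 12 -> bits=0000000000101000
Op 2: insert bee -> sets bits 0 11 -> bits=1000000000111000
Op 3: query cow -> checks bit7=0, bit13=0 (has a 0) -> no
Op 4: insert ape -> sets bits 11 13 -> bits=1000000000111100
Op 5: insert cow -> sets bits 7 13 -> bits=1000000100111100
Op 6: insert koi -> sets bits 3 11 -> bits=1001000100111100
Op 7: insert elk -> sets bits 14 15 -> bits=1001000100111111
Op 8: query cow -> checks bit7=1, bit13=1 (all 1) -> maybe
Query results in order: no maybe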